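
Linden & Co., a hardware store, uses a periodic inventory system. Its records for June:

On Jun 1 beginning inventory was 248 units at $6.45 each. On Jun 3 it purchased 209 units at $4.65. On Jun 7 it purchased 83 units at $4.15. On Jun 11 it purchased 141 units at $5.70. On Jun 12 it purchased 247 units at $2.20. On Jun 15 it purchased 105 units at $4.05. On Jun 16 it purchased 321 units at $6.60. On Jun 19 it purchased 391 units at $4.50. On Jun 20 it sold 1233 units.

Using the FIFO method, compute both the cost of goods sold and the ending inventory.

Jun 20, 1233 sold [FIFO — oldest first]: 248 @ $6.45 + 209 @ $4.65 + 83 @ $4.15 + 141 @ $5.70 + 247 @ $2.20 + 105 @ $4.05 + 200 @ $6.60 = $6,008.25
Ending inventory: 121 @ $6.60 + 391 @ $4.50 = $2,558.10

COGS = $6,008.25; ending inventory = $2,558.10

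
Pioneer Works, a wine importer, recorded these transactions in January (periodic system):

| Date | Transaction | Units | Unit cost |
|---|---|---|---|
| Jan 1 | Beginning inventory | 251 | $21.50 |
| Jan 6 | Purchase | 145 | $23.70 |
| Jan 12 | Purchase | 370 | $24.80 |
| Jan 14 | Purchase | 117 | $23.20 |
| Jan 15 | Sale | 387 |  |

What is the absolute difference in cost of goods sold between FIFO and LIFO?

FIFO COGS: 251 @ $21.50 + 136 @ $23.70 = $8,619.70
LIFO COGS: 117 @ $23.20 + 270 @ $24.80 = $9,410.40
Difference = |$8,619.70 − $9,410.40| = $790.70

$790.70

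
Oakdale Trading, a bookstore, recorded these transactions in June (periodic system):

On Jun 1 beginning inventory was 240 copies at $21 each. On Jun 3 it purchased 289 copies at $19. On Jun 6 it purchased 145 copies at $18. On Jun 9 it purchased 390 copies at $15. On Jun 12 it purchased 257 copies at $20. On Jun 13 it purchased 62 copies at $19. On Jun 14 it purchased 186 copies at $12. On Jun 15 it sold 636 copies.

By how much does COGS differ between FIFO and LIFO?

$1,942

FIFO COGS: 240 @ $21 + 289 @ $19 + 107 @ $18 = $12,457
LIFO COGS: 186 @ $12 + 62 @ $19 + 257 @ $20 + 131 @ $15 = $10,515
Difference = |$12,457 − $10,515| = $1,942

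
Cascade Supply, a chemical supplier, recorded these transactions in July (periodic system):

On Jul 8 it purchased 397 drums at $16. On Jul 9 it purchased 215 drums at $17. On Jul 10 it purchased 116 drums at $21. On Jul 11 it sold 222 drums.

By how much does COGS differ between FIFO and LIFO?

FIFO COGS: 222 @ $16 = $3,552
LIFO COGS: 116 @ $21 + 106 @ $17 = $4,238
Difference = |$3,552 − $4,238| = $686

$686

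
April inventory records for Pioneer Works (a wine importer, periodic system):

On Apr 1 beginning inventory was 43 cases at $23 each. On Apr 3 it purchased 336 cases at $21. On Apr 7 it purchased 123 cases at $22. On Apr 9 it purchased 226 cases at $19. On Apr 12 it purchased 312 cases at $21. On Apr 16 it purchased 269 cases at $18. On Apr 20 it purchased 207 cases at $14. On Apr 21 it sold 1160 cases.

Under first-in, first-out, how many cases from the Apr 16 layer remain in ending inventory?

Apr 21, 1160 sold [FIFO — oldest first]: 43 @ $23 + 336 @ $21 + 123 @ $22 + 226 @ $19 + 312 @ $21 + 120 @ $18 = $23,757
Ending inventory: 149 @ $18 + 207 @ $14 = $5,580

149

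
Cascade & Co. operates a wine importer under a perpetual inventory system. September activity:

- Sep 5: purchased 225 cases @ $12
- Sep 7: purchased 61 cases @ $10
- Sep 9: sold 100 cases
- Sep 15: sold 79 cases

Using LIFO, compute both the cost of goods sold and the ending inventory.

Sep 9, 100 sold [LIFO — newest first]: 61 @ $10 + 39 @ $12 = $1,078
Sep 15, 79 sold [LIFO — newest first]: 79 @ $12 = $948
Total COGS = $1,078 + $948 = $2,026
Ending inventory: 107 @ $12 = $1,284
Check: goods available $3,310 = COGS $2,026 + ending $1,284

COGS = $2,026; ending inventory = $1,284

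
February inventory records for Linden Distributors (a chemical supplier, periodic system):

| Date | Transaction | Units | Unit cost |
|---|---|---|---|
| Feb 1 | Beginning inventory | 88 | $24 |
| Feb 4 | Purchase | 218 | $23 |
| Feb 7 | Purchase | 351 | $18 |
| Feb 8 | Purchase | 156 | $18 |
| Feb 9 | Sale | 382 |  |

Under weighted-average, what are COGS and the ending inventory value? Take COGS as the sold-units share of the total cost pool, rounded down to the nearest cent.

COGS = $7,636.24; ending inventory = $8,615.76

Feb 9, sell 382: 382/813 × $16,252.00 → $7,636.24
Ending inventory (cost pool remaining) = $8,615.76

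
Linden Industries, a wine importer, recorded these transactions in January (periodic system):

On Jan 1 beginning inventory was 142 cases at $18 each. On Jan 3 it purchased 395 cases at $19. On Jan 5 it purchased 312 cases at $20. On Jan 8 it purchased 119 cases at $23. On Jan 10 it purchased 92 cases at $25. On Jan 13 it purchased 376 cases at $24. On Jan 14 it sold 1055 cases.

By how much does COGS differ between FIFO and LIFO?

FIFO COGS: 142 @ $18 + 395 @ $19 + 312 @ $20 + 119 @ $23 + 87 @ $25 = $21,213
LIFO COGS: 376 @ $24 + 92 @ $25 + 119 @ $23 + 312 @ $20 + 156 @ $19 = $23,265
Difference = |$21,213 − $23,265| = $2,052

$2,052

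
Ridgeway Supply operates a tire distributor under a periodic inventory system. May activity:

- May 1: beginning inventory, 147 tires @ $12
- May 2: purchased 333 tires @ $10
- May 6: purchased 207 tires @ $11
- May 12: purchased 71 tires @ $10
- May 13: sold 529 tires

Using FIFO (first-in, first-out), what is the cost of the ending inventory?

May 13, 529 sold [FIFO — oldest first]: 147 @ $12 + 333 @ $10 + 49 @ $11 = $5,633
Ending inventory: 158 @ $11 + 71 @ $10 = $2,448

Ending inventory = $2,448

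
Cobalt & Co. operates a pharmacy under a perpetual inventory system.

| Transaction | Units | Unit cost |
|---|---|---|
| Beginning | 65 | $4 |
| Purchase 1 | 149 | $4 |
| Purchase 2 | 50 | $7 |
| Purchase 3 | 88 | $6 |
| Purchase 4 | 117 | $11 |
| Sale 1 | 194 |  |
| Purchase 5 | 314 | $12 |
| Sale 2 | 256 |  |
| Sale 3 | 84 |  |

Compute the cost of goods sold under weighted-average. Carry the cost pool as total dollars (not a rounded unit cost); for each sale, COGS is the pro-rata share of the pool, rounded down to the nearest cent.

After Beginning: 65 on hand, pool $260.00 (≈ $4.0000 each)
After Purchase 1: 214 on hand, pool $856.00 (≈ $4.0000 each)
After Purchase 2: 264 on hand, pool $1,206.00 (≈ $4.5682 each)
After Purchase 3: 352 on hand, pool $1,734.00 (≈ $4.9261 each)
After Purchase 4: 469 on hand, pool $3,021.00 (≈ $6.4414 each)
Sale 1, sell 194: 194/469 × $3,021.00 → $1,249.62
After Purchase 5: 589 on hand, pool $5,539.38 (≈ $9.4047 each)
Sale 2, sell 256: 256/589 × $5,539.38 → $2,407.60
Sale 3, sell 84: 84/333 × $3,131.78 → $789.99
Total COGS = $1,249.62 + $2,407.60 + $789.99 = $4,447.21
Ending inventory (cost pool remaining) = $2,341.79

COGS = $4,447.21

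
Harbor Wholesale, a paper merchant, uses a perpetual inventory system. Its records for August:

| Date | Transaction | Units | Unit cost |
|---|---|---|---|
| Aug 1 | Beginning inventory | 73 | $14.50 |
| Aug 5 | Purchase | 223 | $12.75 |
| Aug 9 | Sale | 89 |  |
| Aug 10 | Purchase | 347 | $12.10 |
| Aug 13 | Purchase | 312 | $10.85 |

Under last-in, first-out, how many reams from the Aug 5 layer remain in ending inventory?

134

Aug 9, 89 sold [LIFO — newest first]: 89 @ $12.75 = $1,134.75
Ending inventory: 73 @ $14.50 + 134 @ $12.75 + 347 @ $12.10 + 312 @ $10.85 = $10,350.90
Check: goods available $11,485.65 = COGS $1,134.75 + ending $10,350.90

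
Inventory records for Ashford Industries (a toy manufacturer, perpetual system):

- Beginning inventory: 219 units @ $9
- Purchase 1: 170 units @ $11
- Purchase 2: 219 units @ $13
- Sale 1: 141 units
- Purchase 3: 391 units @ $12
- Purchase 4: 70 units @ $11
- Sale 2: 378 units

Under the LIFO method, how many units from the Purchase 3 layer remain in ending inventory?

83

Sale 1 (141) [LIFO — newest first]: 141 @ $13 = $1,833
Sale 2 (378) [LIFO — newest first]: 70 @ $11 + 308 @ $12 = $4,466
Total COGS = $1,833 + $4,466 = $6,299
Ending inventory: 219 @ $9 + 170 @ $11 + 78 @ $13 + 83 @ $12 = $5,851
Check: goods available $12,150 = COGS $6,299 + ending $5,851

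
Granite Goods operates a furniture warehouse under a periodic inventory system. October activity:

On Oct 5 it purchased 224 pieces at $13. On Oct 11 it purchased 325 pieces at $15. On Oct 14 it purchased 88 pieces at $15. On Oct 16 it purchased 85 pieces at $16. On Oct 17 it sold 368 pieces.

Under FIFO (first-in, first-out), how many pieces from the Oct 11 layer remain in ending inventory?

181

Oct 17, 368 sold [FIFO — oldest first]: 224 @ $13 + 144 @ $15 = $5,072
Ending inventory: 181 @ $15 + 88 @ $15 + 85 @ $16 = $5,395
Check: goods available $10,467 = COGS $5,072 + ending $5,395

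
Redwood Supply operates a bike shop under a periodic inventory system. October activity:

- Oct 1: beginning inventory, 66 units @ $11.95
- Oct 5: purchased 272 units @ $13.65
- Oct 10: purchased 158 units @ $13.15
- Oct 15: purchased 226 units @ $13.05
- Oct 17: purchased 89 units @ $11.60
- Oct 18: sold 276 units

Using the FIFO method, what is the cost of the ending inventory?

Ending inventory = $6,905.70

Oct 18, 276 sold [FIFO — oldest first]: 66 @ $11.95 + 210 @ $13.65 = $3,655.20
Ending inventory: 62 @ $13.65 + 158 @ $13.15 + 226 @ $13.05 + 89 @ $11.60 = $6,905.70
Check: goods available $10,560.90 = COGS $3,655.20 + ending $6,905.70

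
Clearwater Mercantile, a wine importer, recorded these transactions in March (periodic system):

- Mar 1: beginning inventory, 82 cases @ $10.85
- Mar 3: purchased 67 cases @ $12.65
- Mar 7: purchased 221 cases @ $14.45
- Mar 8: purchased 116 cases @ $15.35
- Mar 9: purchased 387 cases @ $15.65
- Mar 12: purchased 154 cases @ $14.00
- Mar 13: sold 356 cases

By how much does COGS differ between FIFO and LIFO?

$588.90

FIFO COGS: 82 @ $10.85 + 67 @ $12.65 + 207 @ $14.45 = $4,728.40
LIFO COGS: 154 @ $14.00 + 202 @ $15.65 = $5,317.30
Difference = |$4,728.40 − $5,317.30| = $588.90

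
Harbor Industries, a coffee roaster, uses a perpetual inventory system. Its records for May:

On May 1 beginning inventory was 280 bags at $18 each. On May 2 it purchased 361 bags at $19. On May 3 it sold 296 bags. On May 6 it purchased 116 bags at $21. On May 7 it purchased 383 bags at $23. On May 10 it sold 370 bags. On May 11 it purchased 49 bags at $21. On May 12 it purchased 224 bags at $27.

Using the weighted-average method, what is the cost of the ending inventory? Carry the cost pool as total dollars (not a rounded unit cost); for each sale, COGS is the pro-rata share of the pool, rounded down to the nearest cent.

After May 1: 280 on hand, pool $5,040.00 (≈ $18.0000 each)
After May 2: 641 on hand, pool $11,899.00 (≈ $18.5632 each)
May 3, sell 296: 296/641 × $11,899.00 → $5,494.70
After May 6: 461 on hand, pool $8,840.30 (≈ $19.1764 each)
After May 7: 844 on hand, pool $17,649.30 (≈ $20.9115 each)
May 10, sell 370: 370/844 × $17,649.30 → $7,737.25
After May 11: 523 on hand, pool $10,941.05 (≈ $20.9198 each)
After May 12: 747 on hand, pool $16,989.05 (≈ $22.7430 each)
Total COGS = $5,494.70 + $7,737.25 = $13,231.95
Ending inventory (cost pool remaining) = $16,989.05

Ending inventory = $16,989.05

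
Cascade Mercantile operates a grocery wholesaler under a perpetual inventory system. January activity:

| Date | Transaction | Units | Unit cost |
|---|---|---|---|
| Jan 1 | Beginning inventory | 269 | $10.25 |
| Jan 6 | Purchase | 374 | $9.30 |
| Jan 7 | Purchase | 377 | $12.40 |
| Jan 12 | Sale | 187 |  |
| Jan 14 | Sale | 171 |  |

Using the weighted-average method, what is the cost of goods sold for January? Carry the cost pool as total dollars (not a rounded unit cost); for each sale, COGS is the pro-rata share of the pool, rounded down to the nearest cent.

After Jan 1: 269 on hand, pool $2,757.25 (≈ $10.2500 each)
After Jan 6: 643 on hand, pool $6,235.45 (≈ $9.6974 each)
After Jan 7: 1020 on hand, pool $10,910.25 (≈ $10.6963 each)
Jan 12, sell 187: 187/1020 × $10,910.25 → $2,000.21
Jan 14, sell 171: 171/833 × $8,910.04 → $1,829.07
Total COGS = $2,000.21 + $1,829.07 = $3,829.28
Ending inventory (cost pool remaining) = $7,080.97
Check: goods available $10,910.25 = COGS $3,829.28 + ending $7,080.97

COGS = $3,829.28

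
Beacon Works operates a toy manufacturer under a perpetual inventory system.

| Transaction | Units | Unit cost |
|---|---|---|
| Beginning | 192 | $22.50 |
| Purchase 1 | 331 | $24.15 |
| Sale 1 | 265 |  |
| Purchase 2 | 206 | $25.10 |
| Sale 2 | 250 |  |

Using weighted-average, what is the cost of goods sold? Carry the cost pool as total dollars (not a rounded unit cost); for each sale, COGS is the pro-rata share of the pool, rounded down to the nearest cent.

COGS = $12,297.96

After Beginning: 192 on hand, pool $4,320.00 (≈ $22.5000 each)
After Purchase 1: 523 on hand, pool $12,313.65 (≈ $23.5443 each)
Sale 1, sell 265: 265/523 × $12,313.65 → $6,239.22
After Purchase 2: 464 on hand, pool $11,245.03 (≈ $24.2350 each)
Sale 2, sell 250: 250/464 × $11,245.03 → $6,058.74
Total COGS = $6,239.22 + $6,058.74 = $12,297.96
Ending inventory (cost pool remaining) = $5,186.29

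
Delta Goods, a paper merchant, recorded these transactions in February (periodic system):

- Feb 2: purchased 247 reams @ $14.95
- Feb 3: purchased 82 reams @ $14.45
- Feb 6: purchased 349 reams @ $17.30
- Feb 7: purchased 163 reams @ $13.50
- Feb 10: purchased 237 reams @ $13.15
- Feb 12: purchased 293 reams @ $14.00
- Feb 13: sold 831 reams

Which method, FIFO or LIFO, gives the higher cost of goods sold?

FIFO COGS: 247 @ $14.95 + 82 @ $14.45 + 349 @ $17.30 + 153 @ $13.50 = $12,980.75
LIFO COGS: 293 @ $14.00 + 237 @ $13.15 + 163 @ $13.50 + 138 @ $17.30 = $11,806.45

FIFO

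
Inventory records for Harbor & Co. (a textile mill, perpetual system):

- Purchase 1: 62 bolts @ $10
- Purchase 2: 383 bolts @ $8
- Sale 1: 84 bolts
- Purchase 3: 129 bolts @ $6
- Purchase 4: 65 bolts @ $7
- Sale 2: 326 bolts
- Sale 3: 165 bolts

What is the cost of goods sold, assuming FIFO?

Sale 1 (84) [FIFO — oldest first]: 62 @ $10 + 22 @ $8 = $796
Sale 2 (326) [FIFO — oldest first]: 326 @ $8 = $2,608
Sale 3 (165) [FIFO — oldest first]: 35 @ $8 + 129 @ $6 + 1 @ $7 = $1,061
Total COGS = $796 + $2,608 + $1,061 = $4,465
Ending inventory: 64 @ $7 = $448
Check: goods available $4,913 = COGS $4,465 + ending $448

COGS = $4,465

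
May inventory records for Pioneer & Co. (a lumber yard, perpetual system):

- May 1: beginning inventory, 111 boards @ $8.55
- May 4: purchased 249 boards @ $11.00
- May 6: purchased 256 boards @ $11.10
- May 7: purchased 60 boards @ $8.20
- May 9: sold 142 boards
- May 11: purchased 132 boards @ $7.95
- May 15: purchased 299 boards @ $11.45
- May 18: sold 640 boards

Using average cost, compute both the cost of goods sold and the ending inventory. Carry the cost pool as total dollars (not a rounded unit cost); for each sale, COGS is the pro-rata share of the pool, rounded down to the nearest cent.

COGS = $8,120.10; ending inventory = $3,374.50

After May 1: 111 on hand, pool $949.05 (≈ $8.5500 each)
After May 4: 360 on hand, pool $3,688.05 (≈ $10.2446 each)
After May 6: 616 on hand, pool $6,529.65 (≈ $10.6001 each)
After May 7: 676 on hand, pool $7,021.65 (≈ $10.3871 each)
May 9, sell 142: 142/676 × $7,021.65 → $1,474.96
After May 11: 666 on hand, pool $6,596.09 (≈ $9.9040 each)
After May 15: 965 on hand, pool $10,019.64 (≈ $10.3830 each)
May 18, sell 640: 640/965 × $10,019.64 → $6,645.14
Total COGS = $1,474.96 + $6,645.14 = $8,120.10
Ending inventory (cost pool remaining) = $3,374.50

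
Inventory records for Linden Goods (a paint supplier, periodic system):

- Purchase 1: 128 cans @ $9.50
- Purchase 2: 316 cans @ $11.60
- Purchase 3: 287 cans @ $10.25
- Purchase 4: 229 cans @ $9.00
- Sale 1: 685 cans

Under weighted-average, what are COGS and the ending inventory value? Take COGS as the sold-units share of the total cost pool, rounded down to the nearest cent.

COGS = $7,052.89; ending inventory = $2,831.46

Sale 1, sell 685: 685/960 × $9,884.35 → $7,052.89
Ending inventory (cost pool remaining) = $2,831.46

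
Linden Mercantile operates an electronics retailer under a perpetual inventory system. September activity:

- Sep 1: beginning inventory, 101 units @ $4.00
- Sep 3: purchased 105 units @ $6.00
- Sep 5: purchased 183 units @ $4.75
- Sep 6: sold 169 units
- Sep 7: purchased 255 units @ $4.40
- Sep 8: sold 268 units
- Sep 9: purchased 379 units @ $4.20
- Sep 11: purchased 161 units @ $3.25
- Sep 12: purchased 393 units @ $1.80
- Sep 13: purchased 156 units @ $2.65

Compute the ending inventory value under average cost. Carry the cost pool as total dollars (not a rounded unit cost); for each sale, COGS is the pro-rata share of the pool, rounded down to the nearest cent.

Ending inventory = $4,193.89

After Sep 1: 101 on hand, pool $404.00 (≈ $4.0000 each)
After Sep 3: 206 on hand, pool $1,034.00 (≈ $5.0194 each)
After Sep 5: 389 on hand, pool $1,903.25 (≈ $4.8927 each)
Sep 6, sell 169: 169/389 × $1,903.25 → $826.86
After Sep 7: 475 on hand, pool $2,198.39 (≈ $4.6282 each)
Sep 8, sell 268: 268/475 × $2,198.39 → $1,240.35
After Sep 9: 586 on hand, pool $2,549.84 (≈ $4.3513 each)
After Sep 11: 747 on hand, pool $3,073.09 (≈ $4.1139 each)
After Sep 12: 1140 on hand, pool $3,780.49 (≈ $3.3162 each)
After Sep 13: 1296 on hand, pool $4,193.89 (≈ $3.2360 each)
Total COGS = $826.86 + $1,240.35 = $2,067.21
Ending inventory (cost pool remaining) = $4,193.89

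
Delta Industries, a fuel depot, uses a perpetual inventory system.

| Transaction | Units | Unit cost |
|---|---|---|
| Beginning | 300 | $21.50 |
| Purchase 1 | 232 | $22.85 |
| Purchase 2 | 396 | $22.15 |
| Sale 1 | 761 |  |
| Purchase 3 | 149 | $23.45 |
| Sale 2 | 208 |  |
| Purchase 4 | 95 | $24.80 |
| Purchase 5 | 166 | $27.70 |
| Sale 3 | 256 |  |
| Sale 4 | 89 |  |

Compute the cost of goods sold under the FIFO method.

Sale 1 (761) [FIFO — oldest first]: 300 @ $21.50 + 232 @ $22.85 + 229 @ $22.15 = $16,823.55
Sale 2 (208) [FIFO — oldest first]: 167 @ $22.15 + 41 @ $23.45 = $4,660.50
Sale 3 (256) [FIFO — oldest first]: 108 @ $23.45 + 95 @ $24.80 + 53 @ $27.70 = $6,356.70
Sale 4 (89) [FIFO — oldest first]: 89 @ $27.70 = $2,465.30
Total COGS = $16,823.55 + $4,660.50 + $6,356.70 + $2,465.30 = $30,306.05
Ending inventory: 24 @ $27.70 = $664.80
Check: goods available $30,970.85 = COGS $30,306.05 + ending $664.80

COGS = $30,306.05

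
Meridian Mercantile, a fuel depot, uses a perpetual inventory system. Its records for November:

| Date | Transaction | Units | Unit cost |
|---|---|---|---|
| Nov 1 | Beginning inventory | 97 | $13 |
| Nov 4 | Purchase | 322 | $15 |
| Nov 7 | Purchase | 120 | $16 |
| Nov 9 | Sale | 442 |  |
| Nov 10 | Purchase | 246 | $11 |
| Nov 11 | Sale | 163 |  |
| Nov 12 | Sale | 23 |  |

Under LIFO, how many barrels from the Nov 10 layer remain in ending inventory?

Nov 9, 442 sold [LIFO — newest first]: 120 @ $16 + 322 @ $15 = $6,750
Nov 11, 163 sold [LIFO — newest first]: 163 @ $11 = $1,793
Nov 12, 23 sold [LIFO — newest first]: 23 @ $11 = $253
Total COGS = $6,750 + $1,793 + $253 = $8,796
Ending inventory: 97 @ $13 + 60 @ $11 = $1,921
Check: goods available $10,717 = COGS $8,796 + ending $1,921

60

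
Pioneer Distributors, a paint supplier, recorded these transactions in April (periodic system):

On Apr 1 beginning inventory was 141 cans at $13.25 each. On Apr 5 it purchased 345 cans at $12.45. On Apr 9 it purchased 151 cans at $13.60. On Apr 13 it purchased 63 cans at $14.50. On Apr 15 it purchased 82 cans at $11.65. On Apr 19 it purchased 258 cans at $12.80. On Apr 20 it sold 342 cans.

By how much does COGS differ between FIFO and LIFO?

FIFO COGS: 141 @ $13.25 + 201 @ $12.45 = $4,370.70
LIFO COGS: 258 @ $12.80 + 82 @ $11.65 + 2 @ $14.50 = $4,286.70
Difference = |$4,370.70 − $4,286.70| = $84.00

$84.00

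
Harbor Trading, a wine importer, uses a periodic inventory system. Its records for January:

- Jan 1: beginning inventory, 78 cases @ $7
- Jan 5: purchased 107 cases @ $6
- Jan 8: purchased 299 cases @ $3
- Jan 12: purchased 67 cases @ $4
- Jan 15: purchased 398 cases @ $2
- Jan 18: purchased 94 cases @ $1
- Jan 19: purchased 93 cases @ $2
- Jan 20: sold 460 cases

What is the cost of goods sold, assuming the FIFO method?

COGS = $2,013

Jan 20, 460 sold [FIFO — oldest first]: 78 @ $7 + 107 @ $6 + 275 @ $3 = $2,013
Ending inventory: 24 @ $3 + 67 @ $4 + 398 @ $2 + 94 @ $1 + 93 @ $2 = $1,416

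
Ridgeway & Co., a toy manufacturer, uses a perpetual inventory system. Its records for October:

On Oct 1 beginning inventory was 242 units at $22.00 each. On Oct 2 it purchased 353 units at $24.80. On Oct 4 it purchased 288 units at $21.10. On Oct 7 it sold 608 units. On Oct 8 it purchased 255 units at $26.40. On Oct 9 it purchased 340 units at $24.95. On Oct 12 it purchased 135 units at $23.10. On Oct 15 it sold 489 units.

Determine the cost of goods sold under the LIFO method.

Oct 7, 608 sold [LIFO — newest first]: 288 @ $21.10 + 320 @ $24.80 = $14,012.80
Oct 15, 489 sold [LIFO — newest first]: 135 @ $23.10 + 340 @ $24.95 + 14 @ $26.40 = $11,971.10
Total COGS = $14,012.80 + $11,971.10 = $25,983.90
Ending inventory: 242 @ $22.00 + 33 @ $24.80 + 241 @ $26.40 = $12,504.80
Check: goods available $38,488.70 = COGS $25,983.90 + ending $12,504.80

COGS = $25,983.90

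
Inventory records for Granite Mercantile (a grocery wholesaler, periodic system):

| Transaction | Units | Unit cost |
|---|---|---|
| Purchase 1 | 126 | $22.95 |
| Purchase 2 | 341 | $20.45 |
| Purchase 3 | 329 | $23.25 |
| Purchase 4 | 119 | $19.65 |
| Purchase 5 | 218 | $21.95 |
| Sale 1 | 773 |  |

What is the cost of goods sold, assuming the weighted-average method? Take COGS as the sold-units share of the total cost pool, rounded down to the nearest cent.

Sale 1, sell 773: 773/1133 × $24,637.85 → $16,809.40
Ending inventory (cost pool remaining) = $7,828.45

COGS = $16,809.40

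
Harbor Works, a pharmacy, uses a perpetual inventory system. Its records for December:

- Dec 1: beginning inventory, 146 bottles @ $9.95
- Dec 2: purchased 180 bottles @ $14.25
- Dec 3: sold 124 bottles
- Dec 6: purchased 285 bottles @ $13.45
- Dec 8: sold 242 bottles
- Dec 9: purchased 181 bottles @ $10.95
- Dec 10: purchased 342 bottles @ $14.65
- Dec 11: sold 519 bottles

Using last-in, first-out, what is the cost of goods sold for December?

COGS = $11,970.35

Dec 3, 124 sold [LIFO — newest first]: 124 @ $14.25 = $1,767.00
Dec 8, 242 sold [LIFO — newest first]: 242 @ $13.45 = $3,254.90
Dec 11, 519 sold [LIFO — newest first]: 342 @ $14.65 + 177 @ $10.95 = $6,948.45
Total COGS = $1,767.00 + $3,254.90 + $6,948.45 = $11,970.35
Ending inventory: 146 @ $9.95 + 56 @ $14.25 + 43 @ $13.45 + 4 @ $10.95 = $2,872.85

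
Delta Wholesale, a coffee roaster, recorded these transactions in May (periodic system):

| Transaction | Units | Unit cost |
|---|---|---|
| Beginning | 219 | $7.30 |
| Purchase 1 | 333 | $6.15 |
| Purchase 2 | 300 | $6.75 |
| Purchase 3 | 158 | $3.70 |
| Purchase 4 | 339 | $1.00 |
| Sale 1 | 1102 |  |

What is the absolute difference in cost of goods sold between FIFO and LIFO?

$1,523.90

FIFO COGS: 219 @ $7.30 + 333 @ $6.15 + 300 @ $6.75 + 158 @ $3.70 + 92 @ $1.00 = $6,348.25
LIFO COGS: 339 @ $1.00 + 158 @ $3.70 + 300 @ $6.75 + 305 @ $6.15 = $4,824.35
Difference = |$6,348.25 − $4,824.35| = $1,523.90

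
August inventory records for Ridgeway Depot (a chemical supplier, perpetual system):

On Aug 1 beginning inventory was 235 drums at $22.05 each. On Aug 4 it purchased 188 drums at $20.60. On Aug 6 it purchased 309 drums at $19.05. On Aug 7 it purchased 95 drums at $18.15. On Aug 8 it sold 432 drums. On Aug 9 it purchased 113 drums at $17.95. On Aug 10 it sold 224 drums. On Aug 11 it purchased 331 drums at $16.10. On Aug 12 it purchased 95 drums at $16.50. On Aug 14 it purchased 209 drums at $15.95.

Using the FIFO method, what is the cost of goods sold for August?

COGS = $13,493.20

Aug 8, 432 sold [FIFO — oldest first]: 235 @ $22.05 + 188 @ $20.60 + 9 @ $19.05 = $9,226.00
Aug 10, 224 sold [FIFO — oldest first]: 224 @ $19.05 = $4,267.20
Total COGS = $9,226.00 + $4,267.20 = $13,493.20
Ending inventory: 76 @ $19.05 + 95 @ $18.15 + 113 @ $17.95 + 331 @ $16.10 + 95 @ $16.50 + 209 @ $15.95 = $15,430.55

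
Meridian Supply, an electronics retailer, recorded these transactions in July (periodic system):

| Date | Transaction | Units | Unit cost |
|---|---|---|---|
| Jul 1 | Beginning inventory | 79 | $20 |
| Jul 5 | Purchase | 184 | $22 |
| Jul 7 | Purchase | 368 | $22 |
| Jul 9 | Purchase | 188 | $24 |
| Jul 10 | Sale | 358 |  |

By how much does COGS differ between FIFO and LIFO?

FIFO COGS: 79 @ $20 + 184 @ $22 + 95 @ $22 = $7,718
LIFO COGS: 188 @ $24 + 170 @ $22 = $8,252
Difference = |$7,718 − $8,252| = $534

$534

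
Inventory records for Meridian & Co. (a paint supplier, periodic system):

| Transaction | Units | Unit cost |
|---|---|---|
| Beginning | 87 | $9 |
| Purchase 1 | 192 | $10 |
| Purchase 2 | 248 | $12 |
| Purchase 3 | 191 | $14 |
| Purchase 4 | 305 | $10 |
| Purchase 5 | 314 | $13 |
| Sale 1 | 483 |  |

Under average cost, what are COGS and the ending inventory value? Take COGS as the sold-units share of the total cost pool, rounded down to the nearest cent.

Sale 1, sell 483: 483/1337 × $15,485.00 → $5,594.05
Ending inventory (cost pool remaining) = $9,890.95
Check: goods available $15,485.00 = COGS $5,594.05 + ending $9,890.95

COGS = $5,594.05; ending inventory = $9,890.95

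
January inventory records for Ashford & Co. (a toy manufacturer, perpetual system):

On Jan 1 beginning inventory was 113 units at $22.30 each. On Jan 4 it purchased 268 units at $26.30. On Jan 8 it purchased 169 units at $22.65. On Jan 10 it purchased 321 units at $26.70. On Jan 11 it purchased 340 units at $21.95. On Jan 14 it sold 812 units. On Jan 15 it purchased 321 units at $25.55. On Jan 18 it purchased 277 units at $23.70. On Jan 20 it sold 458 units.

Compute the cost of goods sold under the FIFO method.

COGS = $30,937.30

Jan 14, 812 sold [FIFO — oldest first]: 113 @ $22.30 + 268 @ $26.30 + 169 @ $22.65 + 262 @ $26.70 = $20,391.55
Jan 20, 458 sold [FIFO — oldest first]: 59 @ $26.70 + 340 @ $21.95 + 59 @ $25.55 = $10,545.75
Total COGS = $20,391.55 + $10,545.75 = $30,937.30
Ending inventory: 262 @ $25.55 + 277 @ $23.70 = $13,259.00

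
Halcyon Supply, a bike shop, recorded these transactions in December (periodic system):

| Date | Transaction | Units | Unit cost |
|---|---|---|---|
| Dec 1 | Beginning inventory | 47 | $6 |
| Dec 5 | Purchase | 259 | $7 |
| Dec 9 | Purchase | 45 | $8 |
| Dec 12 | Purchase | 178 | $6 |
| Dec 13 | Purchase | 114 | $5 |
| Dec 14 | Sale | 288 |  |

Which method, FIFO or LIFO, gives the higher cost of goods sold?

FIFO COGS: 47 @ $6 + 241 @ $7 = $1,969
LIFO COGS: 114 @ $5 + 174 @ $6 = $1,614

FIFO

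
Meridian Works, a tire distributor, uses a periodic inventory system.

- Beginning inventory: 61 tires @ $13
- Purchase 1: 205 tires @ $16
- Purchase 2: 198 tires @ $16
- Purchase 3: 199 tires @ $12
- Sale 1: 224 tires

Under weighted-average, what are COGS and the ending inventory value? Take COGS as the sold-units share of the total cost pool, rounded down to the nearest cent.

COGS = $3,253.23; ending inventory = $6,375.77

Sale 1, sell 224: 224/663 × $9,629.00 → $3,253.23
Ending inventory (cost pool remaining) = $6,375.77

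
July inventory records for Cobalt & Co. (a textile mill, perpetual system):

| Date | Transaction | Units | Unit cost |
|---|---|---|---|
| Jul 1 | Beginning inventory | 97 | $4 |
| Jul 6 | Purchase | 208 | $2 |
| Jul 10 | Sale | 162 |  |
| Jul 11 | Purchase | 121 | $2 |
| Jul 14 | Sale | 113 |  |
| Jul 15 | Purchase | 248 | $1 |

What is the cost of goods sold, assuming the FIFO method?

COGS = $744

Jul 10, 162 sold [FIFO — oldest first]: 97 @ $4 + 65 @ $2 = $518
Jul 14, 113 sold [FIFO — oldest first]: 113 @ $2 = $226
Total COGS = $518 + $226 = $744
Ending inventory: 30 @ $2 + 121 @ $2 + 248 @ $1 = $550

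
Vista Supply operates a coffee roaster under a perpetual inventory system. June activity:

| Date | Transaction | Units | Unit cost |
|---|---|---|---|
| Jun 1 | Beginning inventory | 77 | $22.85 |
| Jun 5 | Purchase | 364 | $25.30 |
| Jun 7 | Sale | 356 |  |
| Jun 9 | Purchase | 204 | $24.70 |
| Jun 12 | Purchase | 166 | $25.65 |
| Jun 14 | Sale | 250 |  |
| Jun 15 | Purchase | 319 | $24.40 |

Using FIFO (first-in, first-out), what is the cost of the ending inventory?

Ending inventory = $13,004.80

Jun 7, 356 sold [FIFO — oldest first]: 77 @ $22.85 + 279 @ $25.30 = $8,818.15
Jun 14, 250 sold [FIFO — oldest first]: 85 @ $25.30 + 165 @ $24.70 = $6,226.00
Total COGS = $8,818.15 + $6,226.00 = $15,044.15
Ending inventory: 39 @ $24.70 + 166 @ $25.65 + 319 @ $24.40 = $13,004.80
Check: goods available $28,048.95 = COGS $15,044.15 + ending $13,004.80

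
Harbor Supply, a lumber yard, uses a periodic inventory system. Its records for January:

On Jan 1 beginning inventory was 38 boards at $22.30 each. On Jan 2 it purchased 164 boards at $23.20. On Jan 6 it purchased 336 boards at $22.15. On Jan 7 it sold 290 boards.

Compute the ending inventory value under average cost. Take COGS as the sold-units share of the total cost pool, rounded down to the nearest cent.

Ending inventory = $5,575.21

Jan 7, sell 290: 290/538 × $12,094.60 → $6,519.39
Ending inventory (cost pool remaining) = $5,575.21
Check: goods available $12,094.60 = COGS $6,519.39 + ending $5,575.21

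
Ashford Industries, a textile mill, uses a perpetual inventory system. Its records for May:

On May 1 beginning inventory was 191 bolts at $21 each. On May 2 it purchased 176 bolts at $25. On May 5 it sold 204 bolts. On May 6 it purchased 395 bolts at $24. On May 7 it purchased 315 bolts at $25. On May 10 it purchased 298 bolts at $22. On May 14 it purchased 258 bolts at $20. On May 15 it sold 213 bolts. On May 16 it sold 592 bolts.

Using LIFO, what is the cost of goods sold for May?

COGS = $22,929

May 5, 204 sold [LIFO — newest first]: 176 @ $25 + 28 @ $21 = $4,988
May 15, 213 sold [LIFO — newest first]: 213 @ $20 = $4,260
May 16, 592 sold [LIFO — newest first]: 45 @ $20 + 298 @ $22 + 249 @ $25 = $13,681
Total COGS = $4,988 + $4,260 + $13,681 = $22,929
Ending inventory: 163 @ $21 + 395 @ $24 + 66 @ $25 = $14,553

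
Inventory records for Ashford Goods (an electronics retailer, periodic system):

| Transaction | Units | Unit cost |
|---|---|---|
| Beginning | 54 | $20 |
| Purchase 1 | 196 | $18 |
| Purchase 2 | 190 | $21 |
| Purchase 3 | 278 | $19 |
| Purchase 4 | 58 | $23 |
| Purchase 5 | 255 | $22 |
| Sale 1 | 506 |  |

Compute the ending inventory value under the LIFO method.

Sale 1 (506) [LIFO — newest first]: 255 @ $22 + 58 @ $23 + 193 @ $19 = $10,611
Ending inventory: 54 @ $20 + 196 @ $18 + 190 @ $21 + 85 @ $19 = $10,213
Check: goods available $20,824 = COGS $10,611 + ending $10,213

Ending inventory = $10,213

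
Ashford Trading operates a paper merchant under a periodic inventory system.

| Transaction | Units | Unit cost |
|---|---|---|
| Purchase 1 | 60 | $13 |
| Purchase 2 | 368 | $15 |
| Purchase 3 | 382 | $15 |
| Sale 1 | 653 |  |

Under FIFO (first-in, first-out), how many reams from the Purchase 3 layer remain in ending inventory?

Sale 1 (653) [FIFO — oldest first]: 60 @ $13 + 368 @ $15 + 225 @ $15 = $9,675
Ending inventory: 157 @ $15 = $2,355
Check: goods available $12,030 = COGS $9,675 + ending $2,355

157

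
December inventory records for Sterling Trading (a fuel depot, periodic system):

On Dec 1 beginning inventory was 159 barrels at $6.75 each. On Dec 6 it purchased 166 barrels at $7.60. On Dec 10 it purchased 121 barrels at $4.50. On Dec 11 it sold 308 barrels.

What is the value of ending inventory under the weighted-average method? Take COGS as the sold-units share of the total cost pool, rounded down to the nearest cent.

Dec 11, sell 308: 308/446 × $2,879.35 → $1,988.43
Ending inventory (cost pool remaining) = $890.92

Ending inventory = $890.92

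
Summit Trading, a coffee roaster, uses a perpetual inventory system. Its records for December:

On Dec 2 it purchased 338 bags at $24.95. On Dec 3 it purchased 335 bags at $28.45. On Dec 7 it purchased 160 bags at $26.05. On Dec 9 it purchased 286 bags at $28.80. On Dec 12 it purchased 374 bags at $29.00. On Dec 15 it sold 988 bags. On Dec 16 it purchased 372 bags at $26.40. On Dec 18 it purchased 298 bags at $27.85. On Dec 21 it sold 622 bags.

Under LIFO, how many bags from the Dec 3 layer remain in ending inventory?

Dec 15, 988 sold [LIFO — newest first]: 374 @ $29.00 + 286 @ $28.80 + 160 @ $26.05 + 168 @ $28.45 = $28,030.40
Dec 21, 622 sold [LIFO — newest first]: 298 @ $27.85 + 324 @ $26.40 = $16,852.90
Total COGS = $28,030.40 + $16,852.90 = $44,883.30
Ending inventory: 338 @ $24.95 + 167 @ $28.45 + 48 @ $26.40 = $14,451.45

167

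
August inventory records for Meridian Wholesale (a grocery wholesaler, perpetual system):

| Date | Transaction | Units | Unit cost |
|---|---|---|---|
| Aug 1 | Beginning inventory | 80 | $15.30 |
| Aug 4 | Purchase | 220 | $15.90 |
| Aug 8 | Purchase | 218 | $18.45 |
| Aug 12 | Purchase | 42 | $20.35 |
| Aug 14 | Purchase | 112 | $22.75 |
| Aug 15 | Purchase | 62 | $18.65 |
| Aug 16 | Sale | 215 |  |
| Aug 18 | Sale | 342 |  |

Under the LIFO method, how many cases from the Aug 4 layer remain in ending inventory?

Aug 16, 215 sold [LIFO — newest first]: 62 @ $18.65 + 112 @ $22.75 + 41 @ $20.35 = $4,538.65
Aug 18, 342 sold [LIFO — newest first]: 1 @ $20.35 + 218 @ $18.45 + 123 @ $15.90 = $5,998.15
Total COGS = $4,538.65 + $5,998.15 = $10,536.80
Ending inventory: 80 @ $15.30 + 97 @ $15.90 = $2,766.30

97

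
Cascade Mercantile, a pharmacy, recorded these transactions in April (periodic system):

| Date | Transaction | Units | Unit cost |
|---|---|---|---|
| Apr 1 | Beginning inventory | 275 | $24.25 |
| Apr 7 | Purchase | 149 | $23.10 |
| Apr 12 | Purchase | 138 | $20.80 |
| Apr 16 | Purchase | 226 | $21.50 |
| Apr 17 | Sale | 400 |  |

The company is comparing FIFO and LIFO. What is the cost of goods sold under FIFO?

COGS = $9,556.25

FIFO COGS: 275 @ $24.25 + 125 @ $23.10 = $9,556.25
LIFO COGS: 226 @ $21.50 + 138 @ $20.80 + 36 @ $23.10 = $8,561.00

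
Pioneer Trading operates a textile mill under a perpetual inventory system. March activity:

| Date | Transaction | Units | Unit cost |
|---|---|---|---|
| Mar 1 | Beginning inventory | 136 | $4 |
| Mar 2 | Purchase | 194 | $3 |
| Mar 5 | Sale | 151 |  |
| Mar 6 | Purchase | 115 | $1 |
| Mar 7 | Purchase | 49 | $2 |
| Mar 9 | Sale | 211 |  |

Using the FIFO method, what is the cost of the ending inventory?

Mar 5, 151 sold [FIFO — oldest first]: 136 @ $4 + 15 @ $3 = $589
Mar 9, 211 sold [FIFO — oldest first]: 179 @ $3 + 32 @ $1 = $569
Total COGS = $589 + $569 = $1,158
Ending inventory: 83 @ $1 + 49 @ $2 = $181

Ending inventory = $181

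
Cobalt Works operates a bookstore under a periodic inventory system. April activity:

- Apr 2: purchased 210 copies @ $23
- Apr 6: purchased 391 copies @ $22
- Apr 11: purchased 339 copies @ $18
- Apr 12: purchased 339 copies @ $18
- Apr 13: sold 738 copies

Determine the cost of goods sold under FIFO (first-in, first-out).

Apr 13, 738 sold [FIFO — oldest first]: 210 @ $23 + 391 @ $22 + 137 @ $18 = $15,898
Ending inventory: 202 @ $18 + 339 @ $18 = $9,738
Check: goods available $25,636 = COGS $15,898 + ending $9,738

COGS = $15,898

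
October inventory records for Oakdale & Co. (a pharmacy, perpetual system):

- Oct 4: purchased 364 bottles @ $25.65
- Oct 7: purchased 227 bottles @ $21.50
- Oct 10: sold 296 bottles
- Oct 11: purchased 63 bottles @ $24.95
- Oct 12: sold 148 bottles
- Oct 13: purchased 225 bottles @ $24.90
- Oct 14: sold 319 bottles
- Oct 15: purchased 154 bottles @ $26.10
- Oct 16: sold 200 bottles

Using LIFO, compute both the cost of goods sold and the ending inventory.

Oct 10, 296 sold [LIFO — newest first]: 227 @ $21.50 + 69 @ $25.65 = $6,650.35
Oct 12, 148 sold [LIFO — newest first]: 63 @ $24.95 + 85 @ $25.65 = $3,752.10
Oct 14, 319 sold [LIFO — newest first]: 225 @ $24.90 + 94 @ $25.65 = $8,013.60
Oct 16, 200 sold [LIFO — newest first]: 154 @ $26.10 + 46 @ $25.65 = $5,199.30
Total COGS = $6,650.35 + $3,752.10 + $8,013.60 + $5,199.30 = $23,615.35
Ending inventory: 70 @ $25.65 = $1,795.50
Check: goods available $25,410.85 = COGS $23,615.35 + ending $1,795.50

COGS = $23,615.35; ending inventory = $1,795.50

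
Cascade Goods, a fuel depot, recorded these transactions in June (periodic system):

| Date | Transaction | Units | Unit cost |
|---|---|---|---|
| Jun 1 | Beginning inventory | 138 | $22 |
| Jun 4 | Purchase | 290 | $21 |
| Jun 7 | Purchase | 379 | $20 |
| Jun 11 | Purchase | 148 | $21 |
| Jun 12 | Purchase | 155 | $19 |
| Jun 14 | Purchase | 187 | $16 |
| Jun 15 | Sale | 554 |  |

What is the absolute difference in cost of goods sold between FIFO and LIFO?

FIFO COGS: 138 @ $22 + 290 @ $21 + 126 @ $20 = $11,646
LIFO COGS: 187 @ $16 + 155 @ $19 + 148 @ $21 + 64 @ $20 = $10,325
Difference = |$11,646 − $10,325| = $1,321

$1,321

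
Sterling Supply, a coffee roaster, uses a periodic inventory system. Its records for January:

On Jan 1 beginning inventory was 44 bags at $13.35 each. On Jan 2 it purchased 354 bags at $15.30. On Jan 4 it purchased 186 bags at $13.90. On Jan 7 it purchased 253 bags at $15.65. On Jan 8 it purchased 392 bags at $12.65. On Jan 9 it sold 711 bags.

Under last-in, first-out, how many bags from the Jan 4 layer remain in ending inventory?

120

Jan 9, 711 sold [LIFO — newest first]: 392 @ $12.65 + 253 @ $15.65 + 66 @ $13.90 = $9,835.65
Ending inventory: 44 @ $13.35 + 354 @ $15.30 + 120 @ $13.90 = $7,671.60
Check: goods available $17,507.25 = COGS $9,835.65 + ending $7,671.60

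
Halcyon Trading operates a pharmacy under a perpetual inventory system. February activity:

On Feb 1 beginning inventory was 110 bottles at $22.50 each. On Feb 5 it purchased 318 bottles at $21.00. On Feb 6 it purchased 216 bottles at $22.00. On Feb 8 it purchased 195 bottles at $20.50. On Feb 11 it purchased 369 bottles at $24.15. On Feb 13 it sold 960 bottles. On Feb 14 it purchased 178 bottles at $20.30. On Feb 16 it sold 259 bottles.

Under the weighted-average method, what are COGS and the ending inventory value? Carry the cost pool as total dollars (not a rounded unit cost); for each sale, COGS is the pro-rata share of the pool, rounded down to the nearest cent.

COGS = $26,852.72; ending inventory = $3,574.53

After Feb 1: 110 on hand, pool $2,475.00 (≈ $22.5000 each)
After Feb 5: 428 on hand, pool $9,153.00 (≈ $21.3855 each)
After Feb 6: 644 on hand, pool $13,905.00 (≈ $21.5916 each)
After Feb 8: 839 on hand, pool $17,902.50 (≈ $21.3379 each)
After Feb 11: 1208 on hand, pool $26,813.85 (≈ $22.1969 each)
Feb 13, sell 960: 960/1208 × $26,813.85 → $21,309.01
After Feb 14: 426 on hand, pool $9,118.24 (≈ $21.4043 each)
Feb 16, sell 259: 259/426 × $9,118.24 → $5,543.71
Total COGS = $21,309.01 + $5,543.71 = $26,852.72
Ending inventory (cost pool remaining) = $3,574.53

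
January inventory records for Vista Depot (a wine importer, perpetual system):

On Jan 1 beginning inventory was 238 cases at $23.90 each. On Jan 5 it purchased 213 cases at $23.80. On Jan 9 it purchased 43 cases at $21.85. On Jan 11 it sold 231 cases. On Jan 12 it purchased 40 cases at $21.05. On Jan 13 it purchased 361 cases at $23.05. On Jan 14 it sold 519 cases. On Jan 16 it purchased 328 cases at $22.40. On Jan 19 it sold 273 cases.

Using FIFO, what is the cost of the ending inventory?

Jan 11, 231 sold [FIFO — oldest first]: 231 @ $23.90 = $5,520.90
Jan 14, 519 sold [FIFO — oldest first]: 7 @ $23.90 + 213 @ $23.80 + 43 @ $21.85 + 40 @ $21.05 + 216 @ $23.05 = $11,997.05
Jan 19, 273 sold [FIFO — oldest first]: 145 @ $23.05 + 128 @ $22.40 = $6,209.45
Total COGS = $5,520.90 + $11,997.05 + $6,209.45 = $23,727.40
Ending inventory: 200 @ $22.40 = $4,480.00
Check: goods available $28,207.40 = COGS $23,727.40 + ending $4,480.00

Ending inventory = $4,480.00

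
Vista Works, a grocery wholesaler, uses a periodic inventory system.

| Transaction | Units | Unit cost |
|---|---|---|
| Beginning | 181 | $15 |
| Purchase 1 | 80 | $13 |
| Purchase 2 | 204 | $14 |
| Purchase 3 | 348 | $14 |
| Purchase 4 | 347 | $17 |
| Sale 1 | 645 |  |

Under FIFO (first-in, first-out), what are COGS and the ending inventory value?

COGS = $9,131; ending inventory = $8,251

Sale 1 (645) [FIFO — oldest first]: 181 @ $15 + 80 @ $13 + 204 @ $14 + 180 @ $14 = $9,131
Ending inventory: 168 @ $14 + 347 @ $17 = $8,251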